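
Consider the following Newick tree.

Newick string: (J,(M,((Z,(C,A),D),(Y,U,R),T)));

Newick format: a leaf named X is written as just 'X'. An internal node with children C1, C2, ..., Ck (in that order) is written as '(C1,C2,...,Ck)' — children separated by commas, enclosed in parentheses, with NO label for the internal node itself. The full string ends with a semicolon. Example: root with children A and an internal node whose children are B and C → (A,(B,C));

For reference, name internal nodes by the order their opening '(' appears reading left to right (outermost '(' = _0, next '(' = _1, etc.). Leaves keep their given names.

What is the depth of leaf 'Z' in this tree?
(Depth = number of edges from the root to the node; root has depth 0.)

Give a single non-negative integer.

Answer: 4

Derivation:
Newick: (J,(M,((Z,(C,A),D),(Y,U,R),T)));
Naming internals by '(' encounter order: outermost '(' = _0, next = _1, ...
Query node: Z
Path from root: _0 -> _1 -> _2 -> _3 -> Z
Depth of Z: 4 (number of edges from root)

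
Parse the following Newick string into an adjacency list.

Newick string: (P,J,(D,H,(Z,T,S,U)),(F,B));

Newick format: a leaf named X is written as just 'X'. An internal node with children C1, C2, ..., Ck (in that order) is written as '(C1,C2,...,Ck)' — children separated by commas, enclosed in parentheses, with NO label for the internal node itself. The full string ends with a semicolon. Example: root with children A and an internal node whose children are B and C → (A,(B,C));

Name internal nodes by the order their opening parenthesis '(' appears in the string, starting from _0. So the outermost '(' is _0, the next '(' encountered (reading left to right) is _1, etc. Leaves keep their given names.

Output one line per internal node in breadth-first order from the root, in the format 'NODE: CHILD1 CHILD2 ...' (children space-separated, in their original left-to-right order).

Input: (P,J,(D,H,(Z,T,S,U)),(F,B));
Scanning left-to-right, naming '(' by encounter order:
  pos 0: '(' -> open internal node _0 (depth 1)
  pos 5: '(' -> open internal node _1 (depth 2)
  pos 10: '(' -> open internal node _2 (depth 3)
  pos 18: ')' -> close internal node _2 (now at depth 2)
  pos 19: ')' -> close internal node _1 (now at depth 1)
  pos 21: '(' -> open internal node _3 (depth 2)
  pos 25: ')' -> close internal node _3 (now at depth 1)
  pos 26: ')' -> close internal node _0 (now at depth 0)
Total internal nodes: 4
BFS adjacency from root:
  _0: P J _1 _3
  _1: D H _2
  _3: F B
  _2: Z T S U

Answer: _0: P J _1 _3
_1: D H _2
_3: F B
_2: Z T S U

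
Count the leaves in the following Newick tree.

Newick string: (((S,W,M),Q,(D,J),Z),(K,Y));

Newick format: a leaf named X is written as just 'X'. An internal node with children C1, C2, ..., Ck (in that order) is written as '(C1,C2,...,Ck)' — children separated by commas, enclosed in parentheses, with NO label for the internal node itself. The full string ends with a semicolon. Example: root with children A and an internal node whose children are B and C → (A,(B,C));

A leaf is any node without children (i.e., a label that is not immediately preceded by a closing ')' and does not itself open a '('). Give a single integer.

Newick: (((S,W,M),Q,(D,J),Z),(K,Y));
Scan left-to-right; a leaf is any maximal label run not followed by '(':
  pos 3: leaf 'S' → count = 1
  pos 5: leaf 'W' → count = 2
  pos 7: leaf 'M' → count = 3
  pos 10: leaf 'Q' → count = 4
  pos 13: leaf 'D' → count = 5
  pos 15: leaf 'J' → count = 6
  pos 18: leaf 'Z' → count = 7
  pos 22: leaf 'K' → count = 8
  pos 24: leaf 'Y' → count = 9
Total leaves: 9

Answer: 9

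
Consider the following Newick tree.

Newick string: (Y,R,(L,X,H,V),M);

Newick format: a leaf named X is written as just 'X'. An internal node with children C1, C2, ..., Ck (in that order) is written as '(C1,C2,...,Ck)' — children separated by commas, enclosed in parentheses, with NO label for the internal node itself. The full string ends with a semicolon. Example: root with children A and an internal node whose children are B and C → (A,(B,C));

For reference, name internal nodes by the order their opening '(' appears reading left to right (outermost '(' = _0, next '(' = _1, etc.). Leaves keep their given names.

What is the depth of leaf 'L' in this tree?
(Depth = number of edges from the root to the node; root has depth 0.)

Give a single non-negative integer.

Newick: (Y,R,(L,X,H,V),M);
Naming internals by '(' encounter order: outermost '(' = _0, next = _1, ...
Query node: L
Path from root: _0 -> _1 -> L
Depth of L: 2 (number of edges from root)

Answer: 2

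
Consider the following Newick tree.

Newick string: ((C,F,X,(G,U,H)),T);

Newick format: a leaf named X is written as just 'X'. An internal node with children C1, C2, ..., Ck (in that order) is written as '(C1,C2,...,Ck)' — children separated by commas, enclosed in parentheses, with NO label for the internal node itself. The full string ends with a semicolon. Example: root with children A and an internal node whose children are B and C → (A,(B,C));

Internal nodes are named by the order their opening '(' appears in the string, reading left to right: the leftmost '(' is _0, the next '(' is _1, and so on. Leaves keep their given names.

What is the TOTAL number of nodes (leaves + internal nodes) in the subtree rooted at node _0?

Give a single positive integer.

Newick: ((C,F,X,(G,U,H)),T);
Locate _0: it is the '(' at position 0 (the 1st '(' reading left to right).
Query: subtree rooted at _0
_0: subtree_size = 1 + 9
  _1: subtree_size = 1 + 7
    C: subtree_size = 1 + 0
    F: subtree_size = 1 + 0
    X: subtree_size = 1 + 0
    _2: subtree_size = 1 + 3
      G: subtree_size = 1 + 0
      U: subtree_size = 1 + 0
      H: subtree_size = 1 + 0
  T: subtree_size = 1 + 0
Total subtree size of _0: 10

Answer: 10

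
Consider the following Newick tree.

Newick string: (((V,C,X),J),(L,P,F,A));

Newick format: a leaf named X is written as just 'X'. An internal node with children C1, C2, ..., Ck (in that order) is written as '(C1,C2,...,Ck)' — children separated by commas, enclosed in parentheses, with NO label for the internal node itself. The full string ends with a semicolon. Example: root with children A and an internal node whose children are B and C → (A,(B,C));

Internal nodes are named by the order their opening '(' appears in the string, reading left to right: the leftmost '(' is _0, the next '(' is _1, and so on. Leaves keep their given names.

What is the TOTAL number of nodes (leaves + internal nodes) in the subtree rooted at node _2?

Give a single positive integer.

Answer: 4

Derivation:
Newick: (((V,C,X),J),(L,P,F,A));
Locate _2: it is the '(' at position 2 (the 3rd '(' reading left to right).
Query: subtree rooted at _2
_2: subtree_size = 1 + 3
  V: subtree_size = 1 + 0
  C: subtree_size = 1 + 0
  X: subtree_size = 1 + 0
Total subtree size of _2: 4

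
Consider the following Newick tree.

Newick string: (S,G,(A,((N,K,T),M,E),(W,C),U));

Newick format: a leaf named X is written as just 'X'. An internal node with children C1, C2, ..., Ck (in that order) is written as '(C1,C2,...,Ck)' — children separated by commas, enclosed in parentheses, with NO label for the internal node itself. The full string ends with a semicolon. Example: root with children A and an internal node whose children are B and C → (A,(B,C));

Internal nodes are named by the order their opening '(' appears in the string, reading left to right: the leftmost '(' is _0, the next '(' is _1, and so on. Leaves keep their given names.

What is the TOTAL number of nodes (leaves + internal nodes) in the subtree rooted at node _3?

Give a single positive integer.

Answer: 4

Derivation:
Newick: (S,G,(A,((N,K,T),M,E),(W,C),U));
Locate _3: it is the '(' at position 9 (the 4th '(' reading left to right).
Query: subtree rooted at _3
_3: subtree_size = 1 + 3
  N: subtree_size = 1 + 0
  K: subtree_size = 1 + 0
  T: subtree_size = 1 + 0
Total subtree size of _3: 4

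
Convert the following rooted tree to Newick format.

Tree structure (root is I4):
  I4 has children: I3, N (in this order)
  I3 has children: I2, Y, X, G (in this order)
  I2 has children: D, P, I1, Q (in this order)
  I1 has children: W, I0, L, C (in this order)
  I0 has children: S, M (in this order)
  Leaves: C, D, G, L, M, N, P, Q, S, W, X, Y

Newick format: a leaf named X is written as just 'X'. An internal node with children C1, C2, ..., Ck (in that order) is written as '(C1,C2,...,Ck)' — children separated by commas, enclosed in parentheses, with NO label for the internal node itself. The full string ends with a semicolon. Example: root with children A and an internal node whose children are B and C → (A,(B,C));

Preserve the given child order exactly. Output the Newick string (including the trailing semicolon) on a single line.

Answer: (((D,P,(W,(S,M),L,C),Q),Y,X,G),N);

Derivation:
internal I4 with children ['I3', 'N']
  internal I3 with children ['I2', 'Y', 'X', 'G']
    internal I2 with children ['D', 'P', 'I1', 'Q']
      leaf 'D' → 'D'
      leaf 'P' → 'P'
      internal I1 with children ['W', 'I0', 'L', 'C']
        leaf 'W' → 'W'
        internal I0 with children ['S', 'M']
          leaf 'S' → 'S'
          leaf 'M' → 'M'
        → '(S,M)'
        leaf 'L' → 'L'
        leaf 'C' → 'C'
      → '(W,(S,M),L,C)'
      leaf 'Q' → 'Q'
    → '(D,P,(W,(S,M),L,C),Q)'
    leaf 'Y' → 'Y'
    leaf 'X' → 'X'
    leaf 'G' → 'G'
  → '((D,P,(W,(S,M),L,C),Q),Y,X,G)'
  leaf 'N' → 'N'
→ '(((D,P,(W,(S,M),L,C),Q),Y,X,G),N)'
Final: (((D,P,(W,(S,M),L,C),Q),Y,X,G),N);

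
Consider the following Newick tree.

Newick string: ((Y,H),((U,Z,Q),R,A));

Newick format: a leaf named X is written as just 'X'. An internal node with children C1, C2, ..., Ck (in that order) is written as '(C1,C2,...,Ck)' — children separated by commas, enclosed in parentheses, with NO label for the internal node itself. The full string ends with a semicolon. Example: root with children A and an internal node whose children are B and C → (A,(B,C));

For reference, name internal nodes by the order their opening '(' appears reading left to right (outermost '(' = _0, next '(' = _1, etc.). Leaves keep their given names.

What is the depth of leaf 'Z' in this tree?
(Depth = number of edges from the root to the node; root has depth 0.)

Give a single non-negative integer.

Answer: 3

Derivation:
Newick: ((Y,H),((U,Z,Q),R,A));
Naming internals by '(' encounter order: outermost '(' = _0, next = _1, ...
Query node: Z
Path from root: _0 -> _2 -> _3 -> Z
Depth of Z: 3 (number of edges from root)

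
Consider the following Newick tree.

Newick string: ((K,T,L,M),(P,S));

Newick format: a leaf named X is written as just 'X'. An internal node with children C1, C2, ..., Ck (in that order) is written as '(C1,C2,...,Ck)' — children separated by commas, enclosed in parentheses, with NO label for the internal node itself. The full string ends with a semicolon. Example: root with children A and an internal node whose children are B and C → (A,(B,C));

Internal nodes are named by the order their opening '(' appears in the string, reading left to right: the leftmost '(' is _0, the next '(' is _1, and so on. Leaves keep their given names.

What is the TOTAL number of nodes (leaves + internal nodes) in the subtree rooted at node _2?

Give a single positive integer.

Newick: ((K,T,L,M),(P,S));
Locate _2: it is the '(' at position 11 (the 3rd '(' reading left to right).
Query: subtree rooted at _2
_2: subtree_size = 1 + 2
  P: subtree_size = 1 + 0
  S: subtree_size = 1 + 0
Total subtree size of _2: 3

Answer: 3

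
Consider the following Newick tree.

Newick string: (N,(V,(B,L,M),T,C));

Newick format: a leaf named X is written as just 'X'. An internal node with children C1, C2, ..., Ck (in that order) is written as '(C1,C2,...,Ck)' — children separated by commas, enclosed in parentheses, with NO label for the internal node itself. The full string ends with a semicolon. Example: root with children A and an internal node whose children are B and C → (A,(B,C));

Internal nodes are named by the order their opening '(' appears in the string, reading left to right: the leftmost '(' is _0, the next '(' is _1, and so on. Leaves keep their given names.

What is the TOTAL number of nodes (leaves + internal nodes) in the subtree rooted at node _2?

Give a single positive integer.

Answer: 4

Derivation:
Newick: (N,(V,(B,L,M),T,C));
Locate _2: it is the '(' at position 6 (the 3rd '(' reading left to right).
Query: subtree rooted at _2
_2: subtree_size = 1 + 3
  B: subtree_size = 1 + 0
  L: subtree_size = 1 + 0
  M: subtree_size = 1 + 0
Total subtree size of _2: 4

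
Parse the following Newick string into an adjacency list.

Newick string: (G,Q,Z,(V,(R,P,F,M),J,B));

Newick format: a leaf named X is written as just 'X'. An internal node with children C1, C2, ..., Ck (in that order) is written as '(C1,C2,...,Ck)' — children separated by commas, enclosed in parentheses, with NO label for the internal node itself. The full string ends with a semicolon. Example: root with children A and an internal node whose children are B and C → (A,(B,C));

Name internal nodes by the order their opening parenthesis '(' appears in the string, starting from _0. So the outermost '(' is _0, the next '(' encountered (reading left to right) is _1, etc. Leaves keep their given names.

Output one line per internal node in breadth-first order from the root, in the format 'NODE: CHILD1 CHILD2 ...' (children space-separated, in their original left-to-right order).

Input: (G,Q,Z,(V,(R,P,F,M),J,B));
Scanning left-to-right, naming '(' by encounter order:
  pos 0: '(' -> open internal node _0 (depth 1)
  pos 7: '(' -> open internal node _1 (depth 2)
  pos 10: '(' -> open internal node _2 (depth 3)
  pos 18: ')' -> close internal node _2 (now at depth 2)
  pos 23: ')' -> close internal node _1 (now at depth 1)
  pos 24: ')' -> close internal node _0 (now at depth 0)
Total internal nodes: 3
BFS adjacency from root:
  _0: G Q Z _1
  _1: V _2 J B
  _2: R P F M

Answer: _0: G Q Z _1
_1: V _2 J B
_2: R P F M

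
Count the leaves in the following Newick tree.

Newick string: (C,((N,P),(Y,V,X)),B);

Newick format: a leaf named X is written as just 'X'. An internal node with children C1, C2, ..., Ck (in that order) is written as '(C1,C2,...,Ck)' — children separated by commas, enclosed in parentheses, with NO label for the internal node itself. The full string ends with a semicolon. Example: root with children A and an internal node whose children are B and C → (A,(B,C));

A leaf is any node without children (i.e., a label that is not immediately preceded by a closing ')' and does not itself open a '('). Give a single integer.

Newick: (C,((N,P),(Y,V,X)),B);
Scan left-to-right; a leaf is any maximal label run not followed by '(':
  pos 1: leaf 'C' → count = 1
  pos 5: leaf 'N' → count = 2
  pos 7: leaf 'P' → count = 3
  pos 11: leaf 'Y' → count = 4
  pos 13: leaf 'V' → count = 5
  pos 15: leaf 'X' → count = 6
  pos 19: leaf 'B' → count = 7
Total leaves: 7

Answer: 7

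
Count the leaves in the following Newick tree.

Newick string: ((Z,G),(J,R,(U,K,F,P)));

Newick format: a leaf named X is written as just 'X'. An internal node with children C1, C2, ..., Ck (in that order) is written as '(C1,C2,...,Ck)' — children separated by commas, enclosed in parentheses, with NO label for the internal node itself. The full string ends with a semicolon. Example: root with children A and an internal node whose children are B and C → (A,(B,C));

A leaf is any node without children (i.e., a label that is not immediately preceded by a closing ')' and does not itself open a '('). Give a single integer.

Newick: ((Z,G),(J,R,(U,K,F,P)));
Scan left-to-right; a leaf is any maximal label run not followed by '(':
  pos 2: leaf 'Z' → count = 1
  pos 4: leaf 'G' → count = 2
  pos 8: leaf 'J' → count = 3
  pos 10: leaf 'R' → count = 4
  pos 13: leaf 'U' → count = 5
  pos 15: leaf 'K' → count = 6
  pos 17: leaf 'F' → count = 7
  pos 19: leaf 'P' → count = 8
Total leaves: 8

Answer: 8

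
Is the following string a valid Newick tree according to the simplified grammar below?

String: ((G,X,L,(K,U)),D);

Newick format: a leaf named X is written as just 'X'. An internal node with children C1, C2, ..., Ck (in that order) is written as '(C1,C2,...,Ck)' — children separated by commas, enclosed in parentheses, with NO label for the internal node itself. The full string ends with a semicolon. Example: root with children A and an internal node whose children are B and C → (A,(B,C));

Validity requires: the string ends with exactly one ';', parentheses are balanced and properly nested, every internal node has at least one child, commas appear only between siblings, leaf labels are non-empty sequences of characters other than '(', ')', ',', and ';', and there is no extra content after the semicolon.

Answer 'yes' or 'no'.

Input: ((G,X,L,(K,U)),D);
Paren balance: 3 '(' vs 3 ')' OK
Ends with single ';': True
Full parse: OK
Valid: True

Answer: yes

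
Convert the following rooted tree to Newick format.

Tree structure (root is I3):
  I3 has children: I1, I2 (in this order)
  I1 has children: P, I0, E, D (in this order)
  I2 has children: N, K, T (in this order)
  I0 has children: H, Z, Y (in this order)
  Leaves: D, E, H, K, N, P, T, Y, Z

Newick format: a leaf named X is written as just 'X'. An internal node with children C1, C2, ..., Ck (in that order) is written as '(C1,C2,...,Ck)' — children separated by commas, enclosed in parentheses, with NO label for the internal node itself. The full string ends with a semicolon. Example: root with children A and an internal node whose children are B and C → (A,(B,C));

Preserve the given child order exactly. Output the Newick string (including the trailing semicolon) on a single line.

internal I3 with children ['I1', 'I2']
  internal I1 with children ['P', 'I0', 'E', 'D']
    leaf 'P' → 'P'
    internal I0 with children ['H', 'Z', 'Y']
      leaf 'H' → 'H'
      leaf 'Z' → 'Z'
      leaf 'Y' → 'Y'
    → '(H,Z,Y)'
    leaf 'E' → 'E'
    leaf 'D' → 'D'
  → '(P,(H,Z,Y),E,D)'
  internal I2 with children ['N', 'K', 'T']
    leaf 'N' → 'N'
    leaf 'K' → 'K'
    leaf 'T' → 'T'
  → '(N,K,T)'
→ '((P,(H,Z,Y),E,D),(N,K,T))'
Final: ((P,(H,Z,Y),E,D),(N,K,T));

Answer: ((P,(H,Z,Y),E,D),(N,K,T));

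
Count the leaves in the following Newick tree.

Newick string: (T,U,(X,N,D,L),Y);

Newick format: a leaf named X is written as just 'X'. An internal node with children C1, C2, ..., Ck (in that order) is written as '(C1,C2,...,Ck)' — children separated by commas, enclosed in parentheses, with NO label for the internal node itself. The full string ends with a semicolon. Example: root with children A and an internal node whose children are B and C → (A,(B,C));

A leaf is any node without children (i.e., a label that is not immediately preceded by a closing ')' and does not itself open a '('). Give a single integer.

Newick: (T,U,(X,N,D,L),Y);
Scan left-to-right; a leaf is any maximal label run not followed by '(':
  pos 1: leaf 'T' → count = 1
  pos 3: leaf 'U' → count = 2
  pos 6: leaf 'X' → count = 3
  pos 8: leaf 'N' → count = 4
  pos 10: leaf 'D' → count = 5
  pos 12: leaf 'L' → count = 6
  pos 15: leaf 'Y' → count = 7
Total leaves: 7

Answer: 7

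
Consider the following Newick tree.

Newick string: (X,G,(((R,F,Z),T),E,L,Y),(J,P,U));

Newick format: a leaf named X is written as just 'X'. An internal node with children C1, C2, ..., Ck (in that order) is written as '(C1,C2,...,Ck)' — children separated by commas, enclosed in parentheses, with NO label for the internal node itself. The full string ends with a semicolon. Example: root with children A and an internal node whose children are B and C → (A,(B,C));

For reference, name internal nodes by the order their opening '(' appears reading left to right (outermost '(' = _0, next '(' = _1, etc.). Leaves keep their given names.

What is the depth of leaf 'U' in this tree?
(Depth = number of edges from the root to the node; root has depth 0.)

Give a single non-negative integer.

Newick: (X,G,(((R,F,Z),T),E,L,Y),(J,P,U));
Naming internals by '(' encounter order: outermost '(' = _0, next = _1, ...
Query node: U
Path from root: _0 -> _4 -> U
Depth of U: 2 (number of edges from root)

Answer: 2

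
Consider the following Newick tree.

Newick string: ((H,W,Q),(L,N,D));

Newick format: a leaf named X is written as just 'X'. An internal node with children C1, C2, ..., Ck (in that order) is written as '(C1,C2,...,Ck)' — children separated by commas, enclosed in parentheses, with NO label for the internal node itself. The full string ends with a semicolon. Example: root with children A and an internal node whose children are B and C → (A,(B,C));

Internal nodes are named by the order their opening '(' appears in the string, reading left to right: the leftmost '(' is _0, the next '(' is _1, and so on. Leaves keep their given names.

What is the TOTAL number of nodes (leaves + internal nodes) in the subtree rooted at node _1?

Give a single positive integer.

Newick: ((H,W,Q),(L,N,D));
Locate _1: it is the '(' at position 1 (the 2nd '(' reading left to right).
Query: subtree rooted at _1
_1: subtree_size = 1 + 3
  H: subtree_size = 1 + 0
  W: subtree_size = 1 + 0
  Q: subtree_size = 1 + 0
Total subtree size of _1: 4

Answer: 4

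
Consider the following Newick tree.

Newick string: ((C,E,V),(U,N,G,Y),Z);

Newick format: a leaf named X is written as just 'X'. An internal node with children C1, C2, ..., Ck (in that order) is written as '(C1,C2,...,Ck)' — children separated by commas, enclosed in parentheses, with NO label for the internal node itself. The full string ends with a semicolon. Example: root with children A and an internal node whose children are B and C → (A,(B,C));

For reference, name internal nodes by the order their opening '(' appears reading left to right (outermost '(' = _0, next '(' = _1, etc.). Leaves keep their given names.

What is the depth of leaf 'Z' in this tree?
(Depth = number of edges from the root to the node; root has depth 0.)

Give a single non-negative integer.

Answer: 1

Derivation:
Newick: ((C,E,V),(U,N,G,Y),Z);
Naming internals by '(' encounter order: outermost '(' = _0, next = _1, ...
Query node: Z
Path from root: _0 -> Z
Depth of Z: 1 (number of edges from root)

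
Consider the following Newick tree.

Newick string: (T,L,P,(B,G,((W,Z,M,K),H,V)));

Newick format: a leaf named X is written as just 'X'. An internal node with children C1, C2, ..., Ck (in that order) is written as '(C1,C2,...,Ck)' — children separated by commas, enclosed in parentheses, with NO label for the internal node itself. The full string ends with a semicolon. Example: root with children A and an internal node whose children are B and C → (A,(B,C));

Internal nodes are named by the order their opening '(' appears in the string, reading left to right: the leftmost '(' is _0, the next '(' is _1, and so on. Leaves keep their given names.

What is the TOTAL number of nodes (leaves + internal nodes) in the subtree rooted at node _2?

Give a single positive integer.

Newick: (T,L,P,(B,G,((W,Z,M,K),H,V)));
Locate _2: it is the '(' at position 12 (the 3rd '(' reading left to right).
Query: subtree rooted at _2
_2: subtree_size = 1 + 7
  _3: subtree_size = 1 + 4
    W: subtree_size = 1 + 0
    Z: subtree_size = 1 + 0
    M: subtree_size = 1 + 0
    K: subtree_size = 1 + 0
  H: subtree_size = 1 + 0
  V: subtree_size = 1 + 0
Total subtree size of _2: 8

Answer: 8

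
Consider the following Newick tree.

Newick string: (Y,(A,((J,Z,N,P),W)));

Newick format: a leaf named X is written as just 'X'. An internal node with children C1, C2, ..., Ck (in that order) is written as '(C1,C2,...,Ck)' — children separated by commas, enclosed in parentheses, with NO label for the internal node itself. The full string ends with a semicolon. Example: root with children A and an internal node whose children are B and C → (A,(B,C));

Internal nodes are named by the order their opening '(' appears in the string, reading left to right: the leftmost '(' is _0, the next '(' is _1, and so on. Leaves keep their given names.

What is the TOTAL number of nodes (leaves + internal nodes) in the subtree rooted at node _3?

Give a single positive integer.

Answer: 5

Derivation:
Newick: (Y,(A,((J,Z,N,P),W)));
Locate _3: it is the '(' at position 7 (the 4th '(' reading left to right).
Query: subtree rooted at _3
_3: subtree_size = 1 + 4
  J: subtree_size = 1 + 0
  Z: subtree_size = 1 + 0
  N: subtree_size = 1 + 0
  P: subtree_size = 1 + 0
Total subtree size of _3: 5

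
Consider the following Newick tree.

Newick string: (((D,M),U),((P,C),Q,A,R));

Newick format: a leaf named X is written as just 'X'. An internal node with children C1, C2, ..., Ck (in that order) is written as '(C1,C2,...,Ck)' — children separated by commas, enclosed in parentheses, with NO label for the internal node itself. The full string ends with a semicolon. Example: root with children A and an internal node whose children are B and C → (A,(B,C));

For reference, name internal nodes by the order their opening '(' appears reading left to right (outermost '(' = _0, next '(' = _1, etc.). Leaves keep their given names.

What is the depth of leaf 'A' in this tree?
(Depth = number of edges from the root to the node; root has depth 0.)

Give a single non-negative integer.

Answer: 2

Derivation:
Newick: (((D,M),U),((P,C),Q,A,R));
Naming internals by '(' encounter order: outermost '(' = _0, next = _1, ...
Query node: A
Path from root: _0 -> _3 -> A
Depth of A: 2 (number of edges from root)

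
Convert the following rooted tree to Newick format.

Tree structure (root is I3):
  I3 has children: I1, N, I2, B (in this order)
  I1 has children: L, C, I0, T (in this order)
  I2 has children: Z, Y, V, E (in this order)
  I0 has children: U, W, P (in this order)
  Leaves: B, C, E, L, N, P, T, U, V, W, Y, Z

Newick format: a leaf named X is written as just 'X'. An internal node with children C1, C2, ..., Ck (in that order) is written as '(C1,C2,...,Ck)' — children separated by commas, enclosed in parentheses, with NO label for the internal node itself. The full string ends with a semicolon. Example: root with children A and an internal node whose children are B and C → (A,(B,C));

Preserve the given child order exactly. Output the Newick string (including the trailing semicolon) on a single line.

internal I3 with children ['I1', 'N', 'I2', 'B']
  internal I1 with children ['L', 'C', 'I0', 'T']
    leaf 'L' → 'L'
    leaf 'C' → 'C'
    internal I0 with children ['U', 'W', 'P']
      leaf 'U' → 'U'
      leaf 'W' → 'W'
      leaf 'P' → 'P'
    → '(U,W,P)'
    leaf 'T' → 'T'
  → '(L,C,(U,W,P),T)'
  leaf 'N' → 'N'
  internal I2 with children ['Z', 'Y', 'V', 'E']
    leaf 'Z' → 'Z'
    leaf 'Y' → 'Y'
    leaf 'V' → 'V'
    leaf 'E' → 'E'
  → '(Z,Y,V,E)'
  leaf 'B' → 'B'
→ '((L,C,(U,W,P),T),N,(Z,Y,V,E),B)'
Final: ((L,C,(U,W,P),T),N,(Z,Y,V,E),B);

Answer: ((L,C,(U,W,P),T),N,(Z,Y,V,E),B);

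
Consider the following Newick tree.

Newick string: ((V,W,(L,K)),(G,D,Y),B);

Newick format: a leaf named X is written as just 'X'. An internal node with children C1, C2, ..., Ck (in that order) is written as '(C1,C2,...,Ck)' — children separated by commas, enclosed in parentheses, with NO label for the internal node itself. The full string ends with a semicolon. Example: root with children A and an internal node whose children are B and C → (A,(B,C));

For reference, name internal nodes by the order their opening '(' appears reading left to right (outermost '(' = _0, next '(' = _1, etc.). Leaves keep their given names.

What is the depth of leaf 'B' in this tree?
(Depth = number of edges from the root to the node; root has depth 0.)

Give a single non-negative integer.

Answer: 1

Derivation:
Newick: ((V,W,(L,K)),(G,D,Y),B);
Naming internals by '(' encounter order: outermost '(' = _0, next = _1, ...
Query node: B
Path from root: _0 -> B
Depth of B: 1 (number of edges from root)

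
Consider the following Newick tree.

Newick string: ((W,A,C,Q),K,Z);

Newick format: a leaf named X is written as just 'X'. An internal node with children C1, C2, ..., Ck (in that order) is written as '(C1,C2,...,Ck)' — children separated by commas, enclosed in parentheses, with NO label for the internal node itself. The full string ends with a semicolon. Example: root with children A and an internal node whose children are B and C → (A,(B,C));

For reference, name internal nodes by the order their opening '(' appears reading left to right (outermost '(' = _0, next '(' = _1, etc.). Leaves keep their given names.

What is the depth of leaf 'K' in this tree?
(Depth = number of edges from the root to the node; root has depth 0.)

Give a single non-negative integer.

Answer: 1

Derivation:
Newick: ((W,A,C,Q),K,Z);
Naming internals by '(' encounter order: outermost '(' = _0, next = _1, ...
Query node: K
Path from root: _0 -> K
Depth of K: 1 (number of edges from root)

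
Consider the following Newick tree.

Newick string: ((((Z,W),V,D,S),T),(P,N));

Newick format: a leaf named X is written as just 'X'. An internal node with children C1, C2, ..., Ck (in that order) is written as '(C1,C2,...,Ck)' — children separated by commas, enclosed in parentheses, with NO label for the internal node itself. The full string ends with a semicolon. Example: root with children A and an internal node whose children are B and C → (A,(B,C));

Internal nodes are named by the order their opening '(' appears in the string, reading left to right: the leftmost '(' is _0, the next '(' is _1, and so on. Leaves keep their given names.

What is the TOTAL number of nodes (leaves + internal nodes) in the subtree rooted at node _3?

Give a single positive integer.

Answer: 3

Derivation:
Newick: ((((Z,W),V,D,S),T),(P,N));
Locate _3: it is the '(' at position 3 (the 4th '(' reading left to right).
Query: subtree rooted at _3
_3: subtree_size = 1 + 2
  Z: subtree_size = 1 + 0
  W: subtree_size = 1 + 0
Total subtree size of _3: 3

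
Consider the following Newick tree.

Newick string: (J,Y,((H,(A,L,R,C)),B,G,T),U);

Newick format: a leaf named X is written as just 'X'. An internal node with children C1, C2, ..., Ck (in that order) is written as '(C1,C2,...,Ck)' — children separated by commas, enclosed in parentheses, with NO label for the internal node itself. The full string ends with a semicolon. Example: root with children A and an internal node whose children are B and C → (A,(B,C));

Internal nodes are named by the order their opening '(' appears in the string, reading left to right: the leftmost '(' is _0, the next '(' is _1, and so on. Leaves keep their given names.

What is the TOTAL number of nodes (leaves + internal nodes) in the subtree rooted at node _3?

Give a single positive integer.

Answer: 5

Derivation:
Newick: (J,Y,((H,(A,L,R,C)),B,G,T),U);
Locate _3: it is the '(' at position 9 (the 4th '(' reading left to right).
Query: subtree rooted at _3
_3: subtree_size = 1 + 4
  A: subtree_size = 1 + 0
  L: subtree_size = 1 + 0
  R: subtree_size = 1 + 0
  C: subtree_size = 1 + 0
Total subtree size of _3: 5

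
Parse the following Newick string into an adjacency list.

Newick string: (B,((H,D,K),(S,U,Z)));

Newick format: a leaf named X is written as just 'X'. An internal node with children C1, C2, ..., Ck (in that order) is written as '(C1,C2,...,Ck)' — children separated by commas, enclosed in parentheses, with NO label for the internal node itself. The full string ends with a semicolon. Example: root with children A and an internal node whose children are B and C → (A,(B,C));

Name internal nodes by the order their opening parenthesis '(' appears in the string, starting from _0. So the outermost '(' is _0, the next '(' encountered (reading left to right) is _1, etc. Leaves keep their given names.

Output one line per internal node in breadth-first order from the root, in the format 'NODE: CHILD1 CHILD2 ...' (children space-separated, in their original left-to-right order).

Answer: _0: B _1
_1: _2 _3
_2: H D K
_3: S U Z

Derivation:
Input: (B,((H,D,K),(S,U,Z)));
Scanning left-to-right, naming '(' by encounter order:
  pos 0: '(' -> open internal node _0 (depth 1)
  pos 3: '(' -> open internal node _1 (depth 2)
  pos 4: '(' -> open internal node _2 (depth 3)
  pos 10: ')' -> close internal node _2 (now at depth 2)
  pos 12: '(' -> open internal node _3 (depth 3)
  pos 18: ')' -> close internal node _3 (now at depth 2)
  pos 19: ')' -> close internal node _1 (now at depth 1)
  pos 20: ')' -> close internal node _0 (now at depth 0)
Total internal nodes: 4
BFS adjacency from root:
  _0: B _1
  _1: _2 _3
  _2: H D K
  _3: S U Z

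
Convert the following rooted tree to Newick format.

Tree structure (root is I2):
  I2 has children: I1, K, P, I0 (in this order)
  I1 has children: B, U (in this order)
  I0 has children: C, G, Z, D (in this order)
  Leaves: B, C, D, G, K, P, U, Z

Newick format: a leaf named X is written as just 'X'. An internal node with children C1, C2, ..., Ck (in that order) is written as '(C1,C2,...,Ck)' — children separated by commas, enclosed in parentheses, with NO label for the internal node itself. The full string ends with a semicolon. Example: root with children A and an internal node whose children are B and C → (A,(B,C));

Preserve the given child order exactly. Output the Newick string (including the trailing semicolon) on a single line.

Answer: ((B,U),K,P,(C,G,Z,D));

Derivation:
internal I2 with children ['I1', 'K', 'P', 'I0']
  internal I1 with children ['B', 'U']
    leaf 'B' → 'B'
    leaf 'U' → 'U'
  → '(B,U)'
  leaf 'K' → 'K'
  leaf 'P' → 'P'
  internal I0 with children ['C', 'G', 'Z', 'D']
    leaf 'C' → 'C'
    leaf 'G' → 'G'
    leaf 'Z' → 'Z'
    leaf 'D' → 'D'
  → '(C,G,Z,D)'
→ '((B,U),K,P,(C,G,Z,D))'
Final: ((B,U),K,P,(C,G,Z,D));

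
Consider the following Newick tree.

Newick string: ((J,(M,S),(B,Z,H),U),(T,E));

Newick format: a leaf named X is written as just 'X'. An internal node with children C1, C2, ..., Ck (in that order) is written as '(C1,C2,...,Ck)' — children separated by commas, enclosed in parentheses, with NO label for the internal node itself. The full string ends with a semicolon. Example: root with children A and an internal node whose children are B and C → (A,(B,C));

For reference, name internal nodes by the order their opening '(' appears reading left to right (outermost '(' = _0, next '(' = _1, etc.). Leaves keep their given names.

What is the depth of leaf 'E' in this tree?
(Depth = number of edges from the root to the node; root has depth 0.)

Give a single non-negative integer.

Newick: ((J,(M,S),(B,Z,H),U),(T,E));
Naming internals by '(' encounter order: outermost '(' = _0, next = _1, ...
Query node: E
Path from root: _0 -> _4 -> E
Depth of E: 2 (number of edges from root)

Answer: 2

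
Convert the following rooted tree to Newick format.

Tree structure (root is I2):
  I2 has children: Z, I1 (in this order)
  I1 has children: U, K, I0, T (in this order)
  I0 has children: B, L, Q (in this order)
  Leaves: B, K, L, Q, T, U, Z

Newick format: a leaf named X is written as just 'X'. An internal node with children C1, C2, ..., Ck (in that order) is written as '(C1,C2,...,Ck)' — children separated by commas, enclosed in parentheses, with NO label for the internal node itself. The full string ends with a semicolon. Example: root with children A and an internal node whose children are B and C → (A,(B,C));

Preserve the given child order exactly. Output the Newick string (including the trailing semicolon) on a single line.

Answer: (Z,(U,K,(B,L,Q),T));

Derivation:
internal I2 with children ['Z', 'I1']
  leaf 'Z' → 'Z'
  internal I1 with children ['U', 'K', 'I0', 'T']
    leaf 'U' → 'U'
    leaf 'K' → 'K'
    internal I0 with children ['B', 'L', 'Q']
      leaf 'B' → 'B'
      leaf 'L' → 'L'
      leaf 'Q' → 'Q'
    → '(B,L,Q)'
    leaf 'T' → 'T'
  → '(U,K,(B,L,Q),T)'
→ '(Z,(U,K,(B,L,Q),T))'
Final: (Z,(U,K,(B,L,Q),T));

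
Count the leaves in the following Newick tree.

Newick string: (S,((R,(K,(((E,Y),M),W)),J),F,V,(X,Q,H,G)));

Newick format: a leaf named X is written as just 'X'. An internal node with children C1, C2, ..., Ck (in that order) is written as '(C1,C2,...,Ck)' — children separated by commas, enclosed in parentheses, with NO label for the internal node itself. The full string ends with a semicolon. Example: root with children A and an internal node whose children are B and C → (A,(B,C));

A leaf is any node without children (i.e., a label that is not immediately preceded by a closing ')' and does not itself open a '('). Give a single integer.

Answer: 14

Derivation:
Newick: (S,((R,(K,(((E,Y),M),W)),J),F,V,(X,Q,H,G)));
Scan left-to-right; a leaf is any maximal label run not followed by '(':
  pos 1: leaf 'S' → count = 1
  pos 5: leaf 'R' → count = 2
  pos 8: leaf 'K' → count = 3
  pos 13: leaf 'E' → count = 4
  pos 15: leaf 'Y' → count = 5
  pos 18: leaf 'M' → count = 6
  pos 21: leaf 'W' → count = 7
  pos 25: leaf 'J' → count = 8
  pos 28: leaf 'F' → count = 9
  pos 30: leaf 'V' → count = 10
  pos 33: leaf 'X' → count = 11
  pos 35: leaf 'Q' → count = 12
  pos 37: leaf 'H' → count = 13
  pos 39: leaf 'G' → count = 14
Total leaves: 14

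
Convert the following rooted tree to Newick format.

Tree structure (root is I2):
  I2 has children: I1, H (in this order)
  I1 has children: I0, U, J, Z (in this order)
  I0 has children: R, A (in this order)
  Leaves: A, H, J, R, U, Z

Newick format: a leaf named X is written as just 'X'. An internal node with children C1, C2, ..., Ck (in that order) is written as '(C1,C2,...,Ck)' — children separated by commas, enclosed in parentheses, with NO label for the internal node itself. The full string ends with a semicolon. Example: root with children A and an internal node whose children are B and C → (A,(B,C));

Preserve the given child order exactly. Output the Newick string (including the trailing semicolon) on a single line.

internal I2 with children ['I1', 'H']
  internal I1 with children ['I0', 'U', 'J', 'Z']
    internal I0 with children ['R', 'A']
      leaf 'R' → 'R'
      leaf 'A' → 'A'
    → '(R,A)'
    leaf 'U' → 'U'
    leaf 'J' → 'J'
    leaf 'Z' → 'Z'
  → '((R,A),U,J,Z)'
  leaf 'H' → 'H'
→ '(((R,A),U,J,Z),H)'
Final: (((R,A),U,J,Z),H);

Answer: (((R,A),U,J,Z),H);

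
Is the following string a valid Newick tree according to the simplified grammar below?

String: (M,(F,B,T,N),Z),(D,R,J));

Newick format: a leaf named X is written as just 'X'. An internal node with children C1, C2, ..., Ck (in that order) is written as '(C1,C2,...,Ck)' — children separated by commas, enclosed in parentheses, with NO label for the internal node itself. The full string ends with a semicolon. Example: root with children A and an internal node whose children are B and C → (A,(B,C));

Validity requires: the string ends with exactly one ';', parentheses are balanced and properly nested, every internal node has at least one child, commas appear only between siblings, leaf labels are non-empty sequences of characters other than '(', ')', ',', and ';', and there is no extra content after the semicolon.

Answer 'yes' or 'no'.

Answer: no

Derivation:
Input: (M,(F,B,T,N),Z),(D,R,J));
Paren balance: 3 '(' vs 4 ')' MISMATCH
Ends with single ';': True
Full parse: FAILS (extra content after tree at pos 15)
Valid: False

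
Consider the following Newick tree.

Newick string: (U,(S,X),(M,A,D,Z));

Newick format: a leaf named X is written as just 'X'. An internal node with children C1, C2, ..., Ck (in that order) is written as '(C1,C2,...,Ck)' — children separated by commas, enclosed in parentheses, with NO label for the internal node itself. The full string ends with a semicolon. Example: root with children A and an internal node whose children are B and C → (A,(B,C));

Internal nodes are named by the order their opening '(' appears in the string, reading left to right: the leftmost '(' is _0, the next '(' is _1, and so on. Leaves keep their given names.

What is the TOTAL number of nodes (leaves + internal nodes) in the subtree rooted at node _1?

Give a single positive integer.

Newick: (U,(S,X),(M,A,D,Z));
Locate _1: it is the '(' at position 3 (the 2nd '(' reading left to right).
Query: subtree rooted at _1
_1: subtree_size = 1 + 2
  S: subtree_size = 1 + 0
  X: subtree_size = 1 + 0
Total subtree size of _1: 3

Answer: 3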